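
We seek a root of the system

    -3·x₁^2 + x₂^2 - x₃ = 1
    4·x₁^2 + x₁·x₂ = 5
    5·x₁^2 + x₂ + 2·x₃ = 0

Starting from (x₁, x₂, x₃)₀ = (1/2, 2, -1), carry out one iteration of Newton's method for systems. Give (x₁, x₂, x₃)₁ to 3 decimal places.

At (1/2, 2, -1): F = (3.250, -3.000, 1.250).
Jacobian J = [[-6·x₁, 2·x₂, -1], [8·x₁ + x₂, x₁, 0], [10·x₁, 1, 2]].
At the point, J = [[-3.000, 4.000, -1.000], [6.000, 0.500, 0.000], [5.000, 1.000, 2.000]] (det J = -54.500).
Solving J·Δ = −F gives Δ = (0.567, -0.798, -1.642).
Then the next iterate is (x₁, x₂, x₃)₁ = (1.067, 1.202, -2.642).

(1.067, 1.202, -2.642)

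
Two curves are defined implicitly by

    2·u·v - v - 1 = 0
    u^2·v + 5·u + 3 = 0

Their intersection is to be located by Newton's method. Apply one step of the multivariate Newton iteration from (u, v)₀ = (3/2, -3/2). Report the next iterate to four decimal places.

(-1.5000, -4.0000)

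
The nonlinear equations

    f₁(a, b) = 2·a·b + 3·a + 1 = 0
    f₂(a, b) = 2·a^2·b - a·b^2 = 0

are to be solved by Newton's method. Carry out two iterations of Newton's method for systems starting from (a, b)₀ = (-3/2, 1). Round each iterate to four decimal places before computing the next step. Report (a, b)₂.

(-0.1074, 1.5800)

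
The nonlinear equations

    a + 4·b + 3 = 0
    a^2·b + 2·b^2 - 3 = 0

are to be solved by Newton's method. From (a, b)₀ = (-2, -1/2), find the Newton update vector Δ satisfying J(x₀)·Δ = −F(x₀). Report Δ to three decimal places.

At (-2, -1/2): F = (-1.000, -4.500).
Jacobian J = [[1, 4], [2·a·b, a^2 + 4·b]].
At the point, J = [[1.000, 4.000], [2.000, 2.000]] (det J = -6.000).
Solving J·Δ = −F gives Δ = (2.667, -0.417).

(2.667, -0.417)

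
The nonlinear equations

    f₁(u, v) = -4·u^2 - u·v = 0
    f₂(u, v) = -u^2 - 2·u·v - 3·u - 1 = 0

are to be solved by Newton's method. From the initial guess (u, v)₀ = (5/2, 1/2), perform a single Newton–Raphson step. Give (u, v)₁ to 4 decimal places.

(1.3984, -0.9672)

At (5/2, 1/2): F = (-26.2500, -17.2500).
Jacobian J = [[-8·u - v, -u], [-2·u - 2·v - 3, -2·u]].
At the point, J = [[-20.5000, -2.5000], [-9.0000, -5.0000]] (det J = 80.0000).
Solving J·Δ = −F gives Δ = (-1.1016, -1.4672).
Then the next iterate is (u, v)₁ = (1.3984, -0.9672).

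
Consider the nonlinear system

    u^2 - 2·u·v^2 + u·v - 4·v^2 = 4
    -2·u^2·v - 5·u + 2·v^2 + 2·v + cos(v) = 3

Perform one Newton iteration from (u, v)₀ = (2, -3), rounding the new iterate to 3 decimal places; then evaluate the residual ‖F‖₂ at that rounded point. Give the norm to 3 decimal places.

At (2, -3): F = (-78.000, 22.01001).
Jacobian J = [[2·u - 2·v^2 + v, -4·u·v + u - 8·v], [-4·u·v - 5, -2·u^2 + 4·v - sin(v) + 2]].
At the point, J = [[-17.000, 50.000], [19.000, -17.85888]] (det J = -646.39904).
Solving J·Δ = −F gives Δ = (0.452, 1.714).
Then the next iterate is (u, v)₁ = (2.452, -1.286).
Re-evaluating at (2.452, -1.286): F = (-15.86637, 1.22020), so ‖F‖₂ = 15.913.

15.913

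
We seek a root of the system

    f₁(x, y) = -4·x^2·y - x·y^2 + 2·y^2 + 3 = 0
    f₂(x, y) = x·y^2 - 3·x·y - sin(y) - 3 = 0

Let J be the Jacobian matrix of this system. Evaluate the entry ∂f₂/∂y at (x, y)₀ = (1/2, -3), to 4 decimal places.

∂f₂/∂y = 2·x·y - 3·x - cos(y).
At (1/2, -3) this is -3.5100.

-3.5100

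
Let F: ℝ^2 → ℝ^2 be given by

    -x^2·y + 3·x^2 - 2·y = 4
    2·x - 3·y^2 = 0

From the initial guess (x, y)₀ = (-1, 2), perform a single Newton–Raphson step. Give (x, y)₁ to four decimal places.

At (-1, 2): F = (-7.0000, -14.0000).
Jacobian J = [[-2·x·y + 6·x, -x^2 - 2], [2, -6·y]].
At the point, J = [[-2.0000, -3.0000], [2.0000, -12.0000]] (det J = 30.0000).
Solving J·Δ = −F gives Δ = (-1.4000, -1.4000).
Then the next iterate is (x, y)₁ = (-2.4000, 0.6000).

(-2.4000, 0.6000)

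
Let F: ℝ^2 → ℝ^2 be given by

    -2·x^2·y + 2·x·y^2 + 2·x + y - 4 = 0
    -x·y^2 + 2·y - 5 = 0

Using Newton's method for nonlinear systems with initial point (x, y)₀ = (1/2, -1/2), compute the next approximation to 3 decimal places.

(1.725, 2.072)

At (1/2, -1/2): F = (-3.000, -6.125).
Jacobian J = [[-4·x·y + 2·y^2 + 2, -2·x^2 + 4·x·y + 1], [-y^2, -2·x·y + 2]].
At the point, J = [[3.500, -0.500], [-0.250, 2.500]] (det J = 8.625).
Solving J·Δ = −F gives Δ = (1.225, 2.572).
Then the next iterate is (x, y)₁ = (1.725, 2.072).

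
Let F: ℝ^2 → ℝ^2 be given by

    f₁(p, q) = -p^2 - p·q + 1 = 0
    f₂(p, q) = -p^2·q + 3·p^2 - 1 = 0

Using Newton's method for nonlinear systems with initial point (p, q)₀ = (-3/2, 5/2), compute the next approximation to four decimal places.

(3.6667, -0.8889)

At (-3/2, 5/2): F = (2.5000, 0.1250).
Jacobian J = [[-2·p - q, -p], [-2·p·q + 6·p, -p^2]].
At the point, J = [[0.5000, 1.5000], [-1.5000, -2.2500]] (det J = 1.1250).
Solving J·Δ = −F gives Δ = (5.1667, -3.3889).
Then the next iterate is (p, q)₁ = (3.6667, -0.8889).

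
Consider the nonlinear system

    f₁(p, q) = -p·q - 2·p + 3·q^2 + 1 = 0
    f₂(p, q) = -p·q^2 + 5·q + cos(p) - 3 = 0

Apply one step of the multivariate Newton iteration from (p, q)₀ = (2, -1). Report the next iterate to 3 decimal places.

(-0.691, -0.414)

At (2, -1): F = (2.000, -10.41615).
Jacobian J = [[-q - 2, -p + 6·q], [-q^2 - sin(p), -2·p·q + 5]].
At the point, J = [[-1.000, -8.000], [-1.90930, 9.000]] (det J = -24.27438).
Solving J·Δ = −F gives Δ = (-2.691, 0.586).
Then the next iterate is (p, q)₁ = (-0.691, -0.414).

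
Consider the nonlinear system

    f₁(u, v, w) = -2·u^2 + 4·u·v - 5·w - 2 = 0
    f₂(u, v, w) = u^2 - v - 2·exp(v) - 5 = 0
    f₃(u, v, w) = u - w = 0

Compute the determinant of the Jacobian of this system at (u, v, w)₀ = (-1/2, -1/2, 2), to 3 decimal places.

J = [[-4·u + 4·v, 4·u, -5], [2·u, -2·exp(v) - 1, 0], [1, 0, -1]].
At the point, J = [[0.000, -2.000, -5.000], [-1.000, -2.21306, 0.000], [1.000, 0.000, -1.000]].
det J = -9.065.

-9.065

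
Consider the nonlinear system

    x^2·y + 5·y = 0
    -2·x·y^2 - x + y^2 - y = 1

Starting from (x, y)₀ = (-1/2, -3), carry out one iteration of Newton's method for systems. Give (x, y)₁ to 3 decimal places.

(-2.099, 0.914)

At (-1/2, -3): F = (-15.750, 20.500).
Jacobian J = [[2·x·y, x^2 + 5], [-2·y^2 - 1, -4·x·y + 2·y - 1]].
At the point, J = [[3.000, 5.250], [-19.000, -13.000]] (det J = 60.750).
Solving J·Δ = −F gives Δ = (-1.599, 3.914).
Then the next iterate is (x, y)₁ = (-2.099, 0.914).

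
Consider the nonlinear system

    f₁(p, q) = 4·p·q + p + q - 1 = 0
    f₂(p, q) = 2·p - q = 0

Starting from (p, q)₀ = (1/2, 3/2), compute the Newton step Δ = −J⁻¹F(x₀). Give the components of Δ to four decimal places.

(-0.1923, -0.8846)

At (1/2, 3/2): F = (4.0000, -0.5000).
Jacobian J = [[4·q + 1, 4·p + 1], [2, -1]].
At the point, J = [[7.0000, 3.0000], [2.0000, -1.0000]] (det J = -13.0000).
Solving J·Δ = −F gives Δ = (-0.1923, -0.8846).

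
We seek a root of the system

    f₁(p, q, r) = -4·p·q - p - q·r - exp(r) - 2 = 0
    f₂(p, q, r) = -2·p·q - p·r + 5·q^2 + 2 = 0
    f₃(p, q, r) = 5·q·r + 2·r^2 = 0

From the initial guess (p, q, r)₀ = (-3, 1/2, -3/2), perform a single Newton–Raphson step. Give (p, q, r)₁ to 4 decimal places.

(-3.1088, -0.0115, -0.1896)

At (-3, 1/2, -3/2): F = (7.526870, 1.7500, 0.7500).
Jacobian J = [[-4·q - 1, -4·p - r, -q - exp(r)], [-2·q - r, -2·p + 10·q, -p], [0, 5·r, 5·q + 4·r]].
At the point, J = [[-3.0000, 13.5000, -0.723130], [0.5000, 11.0000, 3.0000], [0.0000, -7.5000, -3.5000]] (det J = 74.336738).
Solving J·Δ = −F gives Δ = (-0.1088, -0.5115, 1.3104).
Then the next iterate is (p, q, r)₁ = (-3.1088, -0.0115, -0.1896).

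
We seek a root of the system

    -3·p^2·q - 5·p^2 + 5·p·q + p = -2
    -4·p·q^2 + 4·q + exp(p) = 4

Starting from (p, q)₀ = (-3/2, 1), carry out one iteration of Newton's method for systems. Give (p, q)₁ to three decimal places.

(-0.770, 0.783)

At (-3/2, 1): F = (-25.000, 6.22313).
Jacobian J = [[-6·p·q - 10·p + 5·q + 1, -3·p^2 + 5·p], [-4·q^2 + exp(p), -8·p·q + 4]].
At the point, J = [[30.000, -14.250], [-3.77687, 16.000]] (det J = 426.17960).
Solving J·Δ = −F gives Δ = (0.730, -0.217).
Then the next iterate is (p, q)₁ = (-0.770, 0.783).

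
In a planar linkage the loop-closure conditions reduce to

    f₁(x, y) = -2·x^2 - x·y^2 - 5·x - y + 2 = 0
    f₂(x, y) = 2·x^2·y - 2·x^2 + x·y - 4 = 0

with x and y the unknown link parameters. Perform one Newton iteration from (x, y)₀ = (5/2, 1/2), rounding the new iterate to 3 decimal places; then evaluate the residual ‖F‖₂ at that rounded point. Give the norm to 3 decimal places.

At (5/2, 1/2): F = (-24.125, -9.000).
Jacobian J = [[-4·x - y^2 - 5, -2·x·y - 1], [4·x·y - 4·x + y, 2·x^2 + x]].
At the point, J = [[-15.250, -3.500], [-4.500, 15.000]] (det J = -244.500).
Solving J·Δ = −F gives Δ = (-1.609, 0.117).
Then the next iterate is (x, y)₁ = (0.891, 0.617).
Re-evaluating at (0.891, 0.617): F = (-4.99896, -4.05837), so ‖F‖₂ = 6.439.

6.439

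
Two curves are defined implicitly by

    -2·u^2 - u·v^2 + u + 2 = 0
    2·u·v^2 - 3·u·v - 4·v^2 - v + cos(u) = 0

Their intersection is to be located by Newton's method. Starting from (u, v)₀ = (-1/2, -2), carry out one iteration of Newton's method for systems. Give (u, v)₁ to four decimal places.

At (-1/2, -2): F = (3.0000, -20.122417).
Jacobian J = [[-4·u - v^2 + 1, -2·u·v], [2·v^2 - 3·v - sin(u), 4·u·v - 3·u - 8·v - 1]].
At the point, J = [[-1.0000, -2.0000], [14.479426, 20.5000]] (det J = 8.458851).
Solving J·Δ = −F gives Δ = (-2.5128, 2.7564).
Then the next iterate is (u, v)₁ = (-3.0128, 0.7564).

(-3.0128, 0.7564)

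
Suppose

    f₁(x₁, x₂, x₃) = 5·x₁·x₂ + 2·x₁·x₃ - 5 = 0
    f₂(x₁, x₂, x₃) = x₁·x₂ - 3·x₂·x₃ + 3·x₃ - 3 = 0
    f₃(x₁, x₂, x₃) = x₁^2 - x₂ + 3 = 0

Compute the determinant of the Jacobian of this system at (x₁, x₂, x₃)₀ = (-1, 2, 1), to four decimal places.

J = [[5·x₂ + 2·x₃, 5·x₁, 2·x₁], [x₂, x₁ - 3·x₃, -3·x₂ + 3], [2·x₁, -1, 0]].
At the point, J = [[12.0000, -5.0000, -2.0000], [2.0000, -4.0000, -3.0000], [-2.0000, -1.0000, 0.0000]].
det J = -46.0000.

-46.0000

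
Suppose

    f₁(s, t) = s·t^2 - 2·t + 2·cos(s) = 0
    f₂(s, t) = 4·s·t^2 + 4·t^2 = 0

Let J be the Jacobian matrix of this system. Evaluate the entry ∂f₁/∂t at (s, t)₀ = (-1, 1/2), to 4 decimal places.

-3.0000

∂f₁/∂t = 2·s·t - 2.
At (-1, 1/2) this is -3.0000.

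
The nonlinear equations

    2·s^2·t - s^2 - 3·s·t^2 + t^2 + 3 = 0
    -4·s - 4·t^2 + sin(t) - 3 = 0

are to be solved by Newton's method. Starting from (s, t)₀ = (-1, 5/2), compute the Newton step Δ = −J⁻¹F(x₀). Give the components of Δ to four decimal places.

(0.2340, -1.1700)

At (-1, 5/2): F = (32.0000, -23.401528).
Jacobian J = [[4·s·t - 2·s - 3·t^2, 2·s^2 - 6·s·t + 2·t], [-4, -8·t + cos(t)]].
At the point, J = [[-26.7500, 22.0000], [-4.0000, -20.801144]] (det J = 644.430592).
Solving J·Δ = −F gives Δ = (0.2340, -1.1700).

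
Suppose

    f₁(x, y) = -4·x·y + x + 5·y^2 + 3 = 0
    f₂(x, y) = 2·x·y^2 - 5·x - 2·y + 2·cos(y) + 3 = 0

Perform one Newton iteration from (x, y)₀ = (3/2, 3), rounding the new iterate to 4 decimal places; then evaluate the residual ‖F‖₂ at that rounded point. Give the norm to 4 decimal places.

At (3/2, 3): F = (31.5000, 14.520015).
Jacobian J = [[-4·y + 1, -4·x + 10·y], [2·y^2 - 5, 4·x·y - 2·sin(y) - 2]].
At the point, J = [[-11.0000, 24.0000], [13.0000, 15.717760]] (det J = -484.895360).
Solving J·Δ = −F gives Δ = (0.3024, -1.1739).
Then the next iterate is (x, y)₁ = (1.8024, 1.8261).
Re-evaluating at (1.8024, 1.8261): F = (8.310155, 1.851436), so ‖F‖₂ = 8.5139.

8.5139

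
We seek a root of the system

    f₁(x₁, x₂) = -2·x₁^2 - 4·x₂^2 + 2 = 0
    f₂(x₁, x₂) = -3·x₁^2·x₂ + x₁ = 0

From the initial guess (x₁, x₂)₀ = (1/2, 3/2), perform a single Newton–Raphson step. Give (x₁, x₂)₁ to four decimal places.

(0.4537, 0.8827)

At (1/2, 3/2): F = (-7.5000, -0.6250).
Jacobian J = [[-4·x₁, -8·x₂], [-6·x₁·x₂ + 1, -3·x₁^2]].
At the point, J = [[-2.0000, -12.0000], [-3.5000, -0.7500]] (det J = -40.5000).
Solving J·Δ = −F gives Δ = (-0.0463, -0.6173).
Then the next iterate is (x₁, x₂)₁ = (0.4537, 0.8827).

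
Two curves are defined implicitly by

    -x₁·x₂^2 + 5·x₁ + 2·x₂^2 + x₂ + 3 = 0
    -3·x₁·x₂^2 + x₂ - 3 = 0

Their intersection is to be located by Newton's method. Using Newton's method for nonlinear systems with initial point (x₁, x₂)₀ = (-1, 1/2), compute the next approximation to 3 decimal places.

(-1.182, 0.903)

At (-1, 1/2): F = (-0.750, -1.750).
Jacobian J = [[-x₂^2 + 5, -2·x₁·x₂ + 4·x₂ + 1], [-3·x₂^2, -6·x₁·x₂ + 1]].
At the point, J = [[4.750, 4.000], [-0.750, 4.000]] (det J = 22.000).
Solving J·Δ = −F gives Δ = (-0.182, 0.403).
Then the next iterate is (x₁, x₂)₁ = (-1.182, 0.903).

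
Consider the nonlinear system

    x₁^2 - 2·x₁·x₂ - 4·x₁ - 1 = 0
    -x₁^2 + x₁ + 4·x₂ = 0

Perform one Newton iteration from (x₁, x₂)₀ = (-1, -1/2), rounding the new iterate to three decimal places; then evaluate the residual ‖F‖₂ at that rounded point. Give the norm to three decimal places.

At (-1, -1/2): F = (3.000, -4.000).
Jacobian J = [[2·x₁ - 2·x₂ - 4, -2·x₁], [-2·x₁ + 1, 4]].
At the point, J = [[-5.000, 2.000], [3.000, 4.000]] (det J = -26.000).
Solving J·Δ = −F gives Δ = (0.769, 0.423).
Then the next iterate is (x₁, x₂)₁ = (-0.231, -0.077).
Re-evaluating at (-0.231, -0.077): F = (-0.05821, -0.59236), so ‖F‖₂ = 0.595.

0.595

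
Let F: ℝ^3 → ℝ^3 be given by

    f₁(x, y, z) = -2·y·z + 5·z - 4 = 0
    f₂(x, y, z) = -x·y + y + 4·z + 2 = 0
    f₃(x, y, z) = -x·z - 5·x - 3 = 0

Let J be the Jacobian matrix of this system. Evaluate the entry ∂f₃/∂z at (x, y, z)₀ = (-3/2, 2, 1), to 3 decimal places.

1.500

∂f₃/∂z = -x.
At (-3/2, 2, 1) this is 1.500.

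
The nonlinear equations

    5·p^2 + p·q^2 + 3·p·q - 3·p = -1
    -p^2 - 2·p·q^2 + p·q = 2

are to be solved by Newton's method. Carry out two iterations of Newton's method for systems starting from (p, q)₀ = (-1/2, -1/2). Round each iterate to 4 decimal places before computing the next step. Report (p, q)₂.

(0.1898, 2.8065)

At (-1/2, -1/2): F = (4.3750, -1.7500).
Jacobian J = [[10·p + q^2 + 3·q - 3, 2·p·q + 3·p], [-2·p - 2·q^2 + q, -4·p·q + p]].
At the point, J = [[-9.2500, -1.0000], [0.0000, -1.5000]] (det J = 13.8750).
Solving J·Δ = −F gives Δ = (0.5991, -1.1667).
Then the next iterate is (p, q)₁ = (0.0991, -1.6667).
Round to (0.0991, -1.6667) and repeat: F = (0.531583, -2.725568), J = [[-4.231211, -0.033040], [-7.420678, 0.759780]].
Δ = (0.0907, 4.4732), so (p, q)₂ = (0.1898, 2.8065).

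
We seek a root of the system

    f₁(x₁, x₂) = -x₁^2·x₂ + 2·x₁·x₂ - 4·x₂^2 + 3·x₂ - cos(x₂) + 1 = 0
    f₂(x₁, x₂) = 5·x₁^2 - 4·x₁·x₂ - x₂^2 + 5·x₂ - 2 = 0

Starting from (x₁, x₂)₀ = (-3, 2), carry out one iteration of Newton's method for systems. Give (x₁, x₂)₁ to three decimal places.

At (-3, 2): F = (-38.58385, 73.000).
Jacobian J = [[-2·x₁·x₂ + 2·x₂, -x₁^2 + 2·x₁ - 8·x₂ + sin(x₂) + 3], [10·x₁ - 4·x₂, -4·x₁ - 2·x₂ + 5]].
At the point, J = [[16.000, -27.09070], [-38.000, 13.000]] (det J = -821.44670).
Solving J·Δ = −F gives Δ = (1.797, -0.363).
Then the next iterate is (x₁, x₂)₁ = (-1.203, 1.637).

(-1.203, 1.637)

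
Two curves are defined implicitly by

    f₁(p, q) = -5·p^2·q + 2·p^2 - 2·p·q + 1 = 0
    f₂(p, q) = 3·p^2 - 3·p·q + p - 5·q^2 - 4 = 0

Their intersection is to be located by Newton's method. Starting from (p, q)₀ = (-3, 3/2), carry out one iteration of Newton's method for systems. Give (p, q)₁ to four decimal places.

At (-3, 3/2): F = (-39.5000, 22.2500).
Jacobian J = [[-10·p·q + 4·p - 2·q, -5·p^2 - 2·p], [6·p - 3·q + 1, -3·p - 10·q]].
At the point, J = [[30.0000, -39.0000], [-21.5000, -6.0000]] (det J = -1018.5000).
Solving J·Δ = −F gives Δ = (1.0847, -0.1784).
Then the next iterate is (p, q)₁ = (-1.9153, 1.3216).

(-1.9153, 1.3216)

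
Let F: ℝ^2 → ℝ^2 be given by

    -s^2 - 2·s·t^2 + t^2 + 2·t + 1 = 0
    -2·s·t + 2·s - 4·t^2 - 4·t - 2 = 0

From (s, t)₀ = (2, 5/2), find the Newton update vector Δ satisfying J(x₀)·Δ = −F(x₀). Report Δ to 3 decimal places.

At (2, 5/2): F = (-16.750, -43.000).
Jacobian J = [[-2·s - 2·t^2, -4·s·t + 2·t + 2], [-2·t + 2, -2·s - 8·t - 4]].
At the point, J = [[-16.500, -13.000], [-3.000, -28.000]] (det J = 423.000).
Solving J·Δ = −F gives Δ = (0.213, -1.559).

(0.213, -1.559)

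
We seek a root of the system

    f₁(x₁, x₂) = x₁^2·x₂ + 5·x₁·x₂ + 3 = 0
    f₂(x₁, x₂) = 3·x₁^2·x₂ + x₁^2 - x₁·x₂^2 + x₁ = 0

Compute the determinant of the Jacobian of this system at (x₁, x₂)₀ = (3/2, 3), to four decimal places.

-268.5000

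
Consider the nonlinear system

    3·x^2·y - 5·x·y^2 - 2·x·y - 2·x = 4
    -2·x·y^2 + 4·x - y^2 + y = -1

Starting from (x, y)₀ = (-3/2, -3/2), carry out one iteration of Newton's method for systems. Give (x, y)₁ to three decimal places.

(-2.903, -1.760)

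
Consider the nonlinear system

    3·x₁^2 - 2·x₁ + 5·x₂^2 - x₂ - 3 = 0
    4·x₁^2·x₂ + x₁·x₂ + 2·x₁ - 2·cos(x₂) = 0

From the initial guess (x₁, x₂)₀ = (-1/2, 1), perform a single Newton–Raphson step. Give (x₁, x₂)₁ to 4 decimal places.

(10.0648, 6.5638)

At (-1/2, 1): F = (2.7500, -1.580605).
Jacobian J = [[6·x₁ - 2, 10·x₂ - 1], [8·x₁·x₂ + x₂ + 2, 4·x₁^2 + x₁ + 2·sin(x₂)]].
At the point, J = [[-5.0000, 9.0000], [-1.0000, 2.182942]] (det J = -1.914710).
Solving J·Δ = −F gives Δ = (10.5648, 5.5638).
Then the next iterate is (x₁, x₂)₁ = (10.0648, 6.5638).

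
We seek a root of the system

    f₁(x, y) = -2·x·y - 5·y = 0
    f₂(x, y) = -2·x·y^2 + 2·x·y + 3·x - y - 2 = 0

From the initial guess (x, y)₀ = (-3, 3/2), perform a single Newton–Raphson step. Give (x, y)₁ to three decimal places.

(-2.290, 2.130)

At (-3, 3/2): F = (1.500, -8.000).
Jacobian J = [[-2·y, -2·x - 5], [-2·y^2 + 2·y + 3, -4·x·y + 2·x - 1]].
At the point, J = [[-3.000, 1.000], [1.500, 11.000]] (det J = -34.500).
Solving J·Δ = −F gives Δ = (0.710, 0.630).
Then the next iterate is (x, y)₁ = (-2.290, 2.130).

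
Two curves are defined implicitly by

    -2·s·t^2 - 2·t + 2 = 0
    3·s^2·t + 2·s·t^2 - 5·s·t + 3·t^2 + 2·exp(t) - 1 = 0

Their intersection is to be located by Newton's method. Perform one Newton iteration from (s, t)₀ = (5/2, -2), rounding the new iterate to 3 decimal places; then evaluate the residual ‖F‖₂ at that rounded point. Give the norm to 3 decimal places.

5.515

At (5/2, -2): F = (-14.000, 18.77067).
Jacobian J = [[-2·t^2, -4·s·t - 2], [6·s·t + 2·t^2 - 5·t, 3·s^2 + 4·s·t - 5·s + 6·t + 2·exp(t)]].
At the point, J = [[-8.000, 18.000], [-12.000, -25.47933]] (det J = 419.83464).
Solving J·Δ = −F gives Δ = (-0.045, 0.758).
Then the next iterate is (s, t)₁ = (2.455, -1.242).
Re-evaluating at (2.455, -1.242): F = (-3.08999, 4.56815), so ‖F‖₂ = 5.515.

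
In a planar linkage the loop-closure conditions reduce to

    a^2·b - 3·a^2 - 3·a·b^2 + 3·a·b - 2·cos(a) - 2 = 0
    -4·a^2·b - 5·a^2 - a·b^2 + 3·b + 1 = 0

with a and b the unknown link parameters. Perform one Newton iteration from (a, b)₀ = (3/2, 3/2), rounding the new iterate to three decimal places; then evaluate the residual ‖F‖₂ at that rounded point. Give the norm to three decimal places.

9.130

At (3/2, 3/2): F = (-8.89147, -22.625).
Jacobian J = [[2·a·b - 6·a - 3·b^2 + 3·b + 2·sin(a), a^2 - 6·a·b + 3·a], [-8·a·b - 10·a - b^2, -4·a^2 - 2·a·b + 3]].
At the point, J = [[-4.75501, -6.750], [-35.250, -10.500]] (det J = -188.00989).
Solving J·Δ = −F gives Δ = (-0.316, -1.095).
Then the next iterate is (a, b)₁ = (1.184, 0.405).
Re-evaluating at (1.184, 0.405): F = (-5.53632, -7.25949), so ‖F‖₂ = 9.130.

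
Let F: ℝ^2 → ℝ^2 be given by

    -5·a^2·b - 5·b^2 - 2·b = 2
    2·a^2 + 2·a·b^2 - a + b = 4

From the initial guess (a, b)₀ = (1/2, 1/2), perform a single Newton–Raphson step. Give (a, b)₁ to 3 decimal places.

At (1/2, 1/2): F = (-4.875, -3.250).
Jacobian J = [[-10·a·b, -5·a^2 - 10·b - 2], [4·a + 2·b^2 - 1, 4·a·b + 1]].
At the point, J = [[-2.500, -8.250], [1.500, 2.000]] (det J = 7.375).
Solving J·Δ = −F gives Δ = (4.958, -2.093).
Then the next iterate is (a, b)₁ = (5.458, -1.593).

(5.458, -1.593)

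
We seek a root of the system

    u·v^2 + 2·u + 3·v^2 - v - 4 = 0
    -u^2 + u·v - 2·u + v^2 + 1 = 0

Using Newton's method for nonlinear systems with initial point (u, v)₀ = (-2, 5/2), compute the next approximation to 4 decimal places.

At (-2, 5/2): F = (-4.2500, 2.2500).
Jacobian J = [[v^2 + 2, 2·u·v + 6·v - 1], [-2·u + v - 2, u + 2·v]].
At the point, J = [[8.2500, 4.0000], [4.5000, 3.0000]] (det J = 6.7500).
Solving J·Δ = −F gives Δ = (3.2222, -5.5833).
Then the next iterate is (u, v)₁ = (1.2222, -3.0833).

(1.2222, -3.0833)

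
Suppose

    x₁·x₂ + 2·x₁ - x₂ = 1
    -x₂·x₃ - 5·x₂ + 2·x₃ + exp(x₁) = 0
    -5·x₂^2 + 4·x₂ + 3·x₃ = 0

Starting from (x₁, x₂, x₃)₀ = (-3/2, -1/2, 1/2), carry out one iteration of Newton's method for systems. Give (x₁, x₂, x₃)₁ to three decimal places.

(1.104, -0.037, -0.304)

At (-3/2, -1/2, 1/2): F = (-2.750, 3.97313, -1.750).
Jacobian J = [[x₂ + 2, x₁ - 1, 0], [exp(x₁), -x₃ - 5, -x₂ + 2], [0, -10·x₂ + 4, 3]].
At the point, J = [[1.500, -2.500, 0.000], [0.22313, -5.500, 2.500], [0.000, 9.000, 3.000]] (det J = -56.82652).
Solving J·Δ = −F gives Δ = (2.604, 0.463, -0.804).
Then the next iterate is (x₁, x₂, x₃)₁ = (1.104, -0.037, -0.304).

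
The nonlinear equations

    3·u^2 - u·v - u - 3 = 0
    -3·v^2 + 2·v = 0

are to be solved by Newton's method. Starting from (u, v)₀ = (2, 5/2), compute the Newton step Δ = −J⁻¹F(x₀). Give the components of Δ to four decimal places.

(-0.4842, -1.0577)

At (2, 5/2): F = (2.0000, -13.7500).
Jacobian J = [[6·u - v - 1, -u], [0, -6·v + 2]].
At the point, J = [[8.5000, -2.0000], [0.0000, -13.0000]] (det J = -110.5000).
Solving J·Δ = −F gives Δ = (-0.4842, -1.0577).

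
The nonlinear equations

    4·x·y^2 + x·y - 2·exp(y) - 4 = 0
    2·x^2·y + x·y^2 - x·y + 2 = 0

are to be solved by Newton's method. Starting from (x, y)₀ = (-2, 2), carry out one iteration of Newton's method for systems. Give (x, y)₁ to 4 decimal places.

(-1.1137, 1.2041)

At (-2, 2): F = (-54.778112, 14.0000).
Jacobian J = [[4·y^2 + y, 8·x·y + x - 2·exp(y)], [4·x·y + y^2 - y, 2·x^2 + 2·x·y - x]].
At the point, J = [[18.0000, -48.778112], [-14.0000, 2.0000]] (det J = -646.893571).
Solving J·Δ = −F gives Δ = (0.8863, -0.7959).
Then the next iterate is (x, y)₁ = (-1.1137, 1.2041).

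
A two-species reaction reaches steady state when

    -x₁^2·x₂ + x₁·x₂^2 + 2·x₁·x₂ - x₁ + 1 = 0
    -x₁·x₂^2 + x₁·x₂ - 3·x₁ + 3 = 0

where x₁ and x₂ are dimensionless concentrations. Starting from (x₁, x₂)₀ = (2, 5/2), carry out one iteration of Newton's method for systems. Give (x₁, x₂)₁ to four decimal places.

(1.8015, 1.3550)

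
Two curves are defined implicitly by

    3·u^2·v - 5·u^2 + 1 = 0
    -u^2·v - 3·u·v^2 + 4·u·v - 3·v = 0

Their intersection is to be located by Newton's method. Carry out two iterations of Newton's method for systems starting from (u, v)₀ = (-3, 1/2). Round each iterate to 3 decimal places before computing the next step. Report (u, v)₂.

At (-3, 1/2): F = (-30.500, -9.750).
Jacobian J = [[6·u·v - 10·u, 3·u^2], [-2·u·v - 3·v^2 + 4·v, -u^2 - 6·u·v + 4·u - 3]].
At the point, J = [[21.000, 27.000], [4.250, -15.000]] (det J = -429.750).
Solving J·Δ = −F gives Δ = (1.677, -0.175).
Then the next iterate is (u, v)₁ = (-1.323, 0.325).
Round to (-1.323, 0.325) and repeat: F = (-6.04507, -2.84453), J = [[10.65015, 5.25099], [1.84308, -7.46248]].
Δ = (0.674, -0.215), so (u, v)₂ = (-0.649, 0.110).

(-0.649, 0.110)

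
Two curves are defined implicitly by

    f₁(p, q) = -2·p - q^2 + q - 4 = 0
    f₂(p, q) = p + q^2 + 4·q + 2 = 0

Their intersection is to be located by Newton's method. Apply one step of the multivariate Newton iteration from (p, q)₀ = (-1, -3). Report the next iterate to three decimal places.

(13.000, 3.000)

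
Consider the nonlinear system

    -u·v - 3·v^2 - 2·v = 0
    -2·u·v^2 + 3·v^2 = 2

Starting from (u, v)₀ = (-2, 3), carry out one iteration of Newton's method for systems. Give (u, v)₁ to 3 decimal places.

(-2.080, 1.513)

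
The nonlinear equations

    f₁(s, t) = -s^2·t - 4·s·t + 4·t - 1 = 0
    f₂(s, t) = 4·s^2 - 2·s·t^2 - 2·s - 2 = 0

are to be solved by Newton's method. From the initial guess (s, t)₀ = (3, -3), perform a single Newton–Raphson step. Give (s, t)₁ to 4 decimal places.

(1.8171, -2.1463)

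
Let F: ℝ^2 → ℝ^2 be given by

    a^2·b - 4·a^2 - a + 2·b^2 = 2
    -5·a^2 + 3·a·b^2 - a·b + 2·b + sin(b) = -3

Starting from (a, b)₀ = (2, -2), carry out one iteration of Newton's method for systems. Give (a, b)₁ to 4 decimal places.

(1.1257, -1.5357)

At (2, -2): F = (-20.0000, 6.090703).
Jacobian J = [[2·a·b - 8·a - 1, a^2 + 4·b], [-10·a + 3·b^2 - b, 6·a·b - a + cos(b) + 2]].
At the point, J = [[-25.0000, -4.0000], [-6.0000, -24.416147]] (det J = 586.403671).
Solving J·Δ = −F gives Δ = (-0.8743, 0.4643).
Then the next iterate is (a, b)₁ = (1.1257, -1.5357).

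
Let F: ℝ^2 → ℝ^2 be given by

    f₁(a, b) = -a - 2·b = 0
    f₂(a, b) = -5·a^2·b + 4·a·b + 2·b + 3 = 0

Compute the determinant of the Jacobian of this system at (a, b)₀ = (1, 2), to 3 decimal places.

-25.000

J = [[-1, -2], [-10·a·b + 4·b, -5·a^2 + 4·a + 2]].
At the point, J = [[-1.000, -2.000], [-12.000, 1.000]].
det J = -25.000.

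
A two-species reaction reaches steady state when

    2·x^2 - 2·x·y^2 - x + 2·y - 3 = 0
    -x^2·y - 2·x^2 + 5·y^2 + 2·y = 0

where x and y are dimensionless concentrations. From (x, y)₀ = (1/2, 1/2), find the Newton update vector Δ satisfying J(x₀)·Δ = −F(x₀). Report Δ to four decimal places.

(2.8617, 0.8191)

At (1/2, 1/2): F = (-2.2500, 1.6250).
Jacobian J = [[4·x - 2·y^2 - 1, -4·x·y + 2], [-2·x·y - 4·x, -x^2 + 10·y + 2]].
At the point, J = [[0.5000, 1.0000], [-2.5000, 6.7500]] (det J = 5.8750).
Solving J·Δ = −F gives Δ = (2.8617, 0.8191).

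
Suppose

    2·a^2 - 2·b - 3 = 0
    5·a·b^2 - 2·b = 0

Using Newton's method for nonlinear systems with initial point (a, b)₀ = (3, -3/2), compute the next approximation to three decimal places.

(1.573, -1.060)

At (3, -3/2): F = (18.000, 36.750).
Jacobian J = [[4·a, -2], [5·b^2, 10·a·b - 2]].
At the point, J = [[12.000, -2.000], [11.250, -47.000]] (det J = -541.500).
Solving J·Δ = −F gives Δ = (-1.427, 0.440).
Then the next iterate is (a, b)₁ = (1.573, -1.060).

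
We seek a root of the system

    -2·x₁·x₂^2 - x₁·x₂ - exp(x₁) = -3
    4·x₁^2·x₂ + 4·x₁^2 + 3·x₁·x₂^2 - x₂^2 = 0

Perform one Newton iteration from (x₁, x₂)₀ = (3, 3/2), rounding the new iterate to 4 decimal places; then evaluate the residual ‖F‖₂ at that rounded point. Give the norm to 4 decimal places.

At (3, 3/2): F = (-35.085537, 108.0000).
Jacobian J = [[-2·x₂^2 - x₂ - exp(x₁), -4·x₁·x₂ - x₁], [8·x₁·x₂ + 8·x₁ + 3·x₂^2, 4·x₁^2 + 6·x₁·x₂ - 2·x₂]].
At the point, J = [[-26.085537, -21.0000], [66.7500, 60.0000]] (det J = -163.382215).
Solving J·Δ = −F gives Δ = (0.9969, -2.9090).
Then the next iterate is (x₁, x₂)₁ = (3.9969, -1.4090).
Re-evaluating at (3.9969, -1.4090): F = (-61.667465, -4.315815), so ‖F‖₂ = 61.8183.

61.8183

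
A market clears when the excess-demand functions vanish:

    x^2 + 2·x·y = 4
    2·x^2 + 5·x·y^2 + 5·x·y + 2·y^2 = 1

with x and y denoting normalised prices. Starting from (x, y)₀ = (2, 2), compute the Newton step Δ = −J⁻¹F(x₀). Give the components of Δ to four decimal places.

(-0.5256, -0.9487)

At (2, 2): F = (8.0000, 75.0000).
Jacobian J = [[2·x + 2·y, 2·x], [4·x + 5·y^2 + 5·y, 10·x·y + 5·x + 4·y]].
At the point, J = [[8.0000, 4.0000], [38.0000, 58.0000]] (det J = 312.0000).
Solving J·Δ = −F gives Δ = (-0.5256, -0.9487).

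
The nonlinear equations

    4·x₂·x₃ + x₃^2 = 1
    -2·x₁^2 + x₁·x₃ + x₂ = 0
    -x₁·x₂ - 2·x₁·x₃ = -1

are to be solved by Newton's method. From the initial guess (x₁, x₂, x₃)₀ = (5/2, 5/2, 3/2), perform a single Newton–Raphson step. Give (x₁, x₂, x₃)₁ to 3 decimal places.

(1.482, -2.177, 2.409)

At (5/2, 5/2, 3/2): F = (16.250, -6.250, -12.750).
Jacobian J = [[0, 4·x₃, 4·x₂ + 2·x₃], [-4·x₁ + x₃, 1, x₁], [-x₂ - 2·x₃, -x₁, -2·x₁]].
At the point, J = [[0.000, 6.000, 13.000], [-8.500, 1.000, 2.500], [-5.500, -2.500, -5.000]] (det J = 10.250).
Solving J·Δ = −F gives Δ = (-1.018, -4.677, 0.909).
Then the next iterate is (x₁, x₂, x₃)₁ = (1.482, -2.177, 2.409).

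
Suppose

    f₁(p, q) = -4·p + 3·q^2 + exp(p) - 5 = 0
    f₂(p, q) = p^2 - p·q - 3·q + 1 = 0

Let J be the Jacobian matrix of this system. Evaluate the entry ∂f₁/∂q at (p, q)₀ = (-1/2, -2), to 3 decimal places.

∂f₁/∂q = 6·q.
At (-1/2, -2) this is -12.000.

-12.000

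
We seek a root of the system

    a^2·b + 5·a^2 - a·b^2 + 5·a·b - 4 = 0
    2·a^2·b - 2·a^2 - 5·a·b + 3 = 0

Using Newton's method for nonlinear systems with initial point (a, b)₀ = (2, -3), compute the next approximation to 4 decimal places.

At (2, -3): F = (-44.0000, 1.0000).
Jacobian J = [[2·a·b + 10·a - b^2 + 5·b, a^2 - 2·a·b + 5·a], [4·a·b - 4·a - 5·b, 2·a^2 - 5·a]].
At the point, J = [[-16.0000, 26.0000], [-17.0000, -2.0000]] (det J = 474.0000).
Solving J·Δ = −F gives Δ = (-0.1308, 1.6118).
Then the next iterate is (a, b)₁ = (1.8692, -1.3882).

(1.8692, -1.3882)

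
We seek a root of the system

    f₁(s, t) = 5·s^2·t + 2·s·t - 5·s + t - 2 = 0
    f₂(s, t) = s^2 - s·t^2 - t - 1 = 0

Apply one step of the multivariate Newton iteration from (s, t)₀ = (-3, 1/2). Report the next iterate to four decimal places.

At (-3, 1/2): F = (33.0000, 8.2500).
Jacobian J = [[10·s·t + 2·t - 5, 5·s^2 + 2·s + 1], [2·s - t^2, -2·s·t - 1]].
At the point, J = [[-19.0000, 40.0000], [-6.2500, 2.0000]] (det J = 212.0000).
Solving J·Δ = −F gives Δ = (1.2453, -0.2335).
Then the next iterate is (s, t)₁ = (-1.7547, 0.2665).

(-1.7547, 0.2665)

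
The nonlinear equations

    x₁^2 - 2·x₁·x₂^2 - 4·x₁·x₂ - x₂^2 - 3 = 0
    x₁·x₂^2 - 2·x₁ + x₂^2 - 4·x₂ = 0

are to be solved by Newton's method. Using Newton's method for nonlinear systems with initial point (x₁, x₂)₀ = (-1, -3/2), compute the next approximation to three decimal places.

At (-1, -3/2): F = (-5.750, 8.000).
Jacobian J = [[2·x₁ - 2·x₂^2 - 4·x₂, -4·x₁·x₂ - 4·x₁ - 2·x₂], [x₂^2 - 2, 2·x₁·x₂ + 2·x₂ - 4]].
At the point, J = [[-0.500, 1.000], [0.250, -4.000]] (det J = 1.750).
Solving J·Δ = −F gives Δ = (-8.571, 1.464).
Then the next iterate is (x₁, x₂)₁ = (-9.571, -0.036).

(-9.571, -0.036)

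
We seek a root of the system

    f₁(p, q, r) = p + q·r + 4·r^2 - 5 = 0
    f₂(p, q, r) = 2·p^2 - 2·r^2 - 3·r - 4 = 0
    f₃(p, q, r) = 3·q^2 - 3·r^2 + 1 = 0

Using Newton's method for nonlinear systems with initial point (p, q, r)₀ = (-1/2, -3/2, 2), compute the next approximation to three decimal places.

(-11.156, -2.434, 2.346)

At (-1/2, -3/2, 2): F = (7.500, -17.500, -4.250).
Jacobian J = [[1, r, q + 8·r], [4·p, 0, -4·r - 3], [0, 6·q, -6·r]].
At the point, J = [[1.000, 2.000, 14.500], [-2.000, 0.000, -11.000], [0.000, -9.000, -12.000]] (det J = 114.000).
Solving J·Δ = −F gives Δ = (-10.656, -0.934, 0.346).
Then the next iterate is (p, q, r)₁ = (-11.156, -2.434, 2.346).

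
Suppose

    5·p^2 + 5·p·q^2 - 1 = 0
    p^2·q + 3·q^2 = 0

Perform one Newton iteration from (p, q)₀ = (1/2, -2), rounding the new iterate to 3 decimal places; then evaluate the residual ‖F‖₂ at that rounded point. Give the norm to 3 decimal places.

At (1/2, -2): F = (10.250, 11.500).
Jacobian J = [[10·p + 5·q^2, 10·p·q], [2·p·q, p^2 + 6·q]].
At the point, J = [[25.000, -10.000], [-2.000, -11.750]] (det J = -313.750).
Solving J·Δ = −F gives Δ = (-0.017, 0.982).
Then the next iterate is (p, q)₁ = (0.483, -1.018).
Re-evaluating at (0.483, -1.018): F = (2.66917, 2.87148), so ‖F‖₂ = 3.920.

3.920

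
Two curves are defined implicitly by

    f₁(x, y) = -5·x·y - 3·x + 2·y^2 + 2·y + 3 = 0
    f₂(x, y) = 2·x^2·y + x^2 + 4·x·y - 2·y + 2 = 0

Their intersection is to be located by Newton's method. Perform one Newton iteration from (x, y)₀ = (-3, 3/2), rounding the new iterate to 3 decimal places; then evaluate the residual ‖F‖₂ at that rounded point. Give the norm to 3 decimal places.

At (-3, 3/2): F = (42.000, 17.000).
Jacobian J = [[-5·y - 3, -5·x + 4·y + 2], [4·x·y + 2·x + 4·y, 2·x^2 + 4·x - 2]].
At the point, J = [[-10.500, 23.000], [-18.000, 4.000]] (det J = 372.000).
Solving J·Δ = −F gives Δ = (0.599, -1.552).
Then the next iterate is (x, y)₁ = (-2.401, -0.052).
Re-evaluating at (-2.401, -0.052): F = (9.48015, 7.76867), so ‖F‖₂ = 12.257.

12.257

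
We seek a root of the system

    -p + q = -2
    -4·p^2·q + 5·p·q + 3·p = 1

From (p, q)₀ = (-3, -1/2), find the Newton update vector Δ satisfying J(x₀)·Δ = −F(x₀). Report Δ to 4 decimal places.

At (-3, -1/2): F = (4.5000, 15.5000).
Jacobian J = [[-1, 1], [-8·p·q + 5·q + 3, -4·p^2 + 5·p]].
At the point, J = [[-1.0000, 1.0000], [-11.5000, -51.0000]] (det J = 62.5000).
Solving J·Δ = −F gives Δ = (3.9200, -0.5800).

(3.9200, -0.5800)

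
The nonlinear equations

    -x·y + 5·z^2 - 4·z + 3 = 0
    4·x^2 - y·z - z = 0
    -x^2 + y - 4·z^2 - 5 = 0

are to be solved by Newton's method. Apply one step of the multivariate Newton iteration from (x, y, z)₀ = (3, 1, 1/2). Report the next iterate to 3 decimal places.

(1.440, 0.873, -0.691)

At (3, 1, 1/2): F = (-0.750, 35.000, -14.000).
Jacobian J = [[-y, -x, 10·z - 4], [8·x, -z, -y - 1], [-2·x, 1, -8·z]].
At the point, J = [[-1.000, -3.000, 1.000], [24.000, -0.500, -2.000], [-6.000, 1.000, -4.000]] (det J = -307.000).
Solving J·Δ = −F gives Δ = (-1.560, -0.127, -1.191).
Then the next iterate is (x, y, z)₁ = (1.440, 0.873, -0.691).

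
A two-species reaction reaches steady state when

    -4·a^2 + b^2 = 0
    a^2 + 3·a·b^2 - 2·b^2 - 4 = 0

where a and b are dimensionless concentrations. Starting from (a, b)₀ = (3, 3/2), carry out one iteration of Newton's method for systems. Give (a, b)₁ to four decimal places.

(1.5781, 1.3752)

At (3, 3/2): F = (-33.7500, 20.7500).
Jacobian J = [[-8·a, 2·b], [2·a + 3·b^2, 6·a·b - 4·b]].
At the point, J = [[-24.0000, 3.0000], [12.7500, 21.0000]] (det J = -542.2500).
Solving J·Δ = −F gives Δ = (-1.4219, -0.1248).
Then the next iterate is (a, b)₁ = (1.5781, 1.3752).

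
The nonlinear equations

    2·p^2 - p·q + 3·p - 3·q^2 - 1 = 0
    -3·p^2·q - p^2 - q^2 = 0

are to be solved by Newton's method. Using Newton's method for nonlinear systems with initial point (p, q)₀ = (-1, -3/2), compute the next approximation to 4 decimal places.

At (-1, -3/2): F = (-10.2500, 1.2500).
Jacobian J = [[4·p - q + 3, -p - 6·q], [-6·p·q - 2·p, -3·p^2 - 2·q]].
At the point, J = [[0.5000, 10.0000], [-7.0000, 0.0000]] (det J = 70.0000).
Solving J·Δ = −F gives Δ = (0.1786, 1.0161).
Then the next iterate is (p, q)₁ = (-0.8214, -0.4839).

(-0.8214, -0.4839)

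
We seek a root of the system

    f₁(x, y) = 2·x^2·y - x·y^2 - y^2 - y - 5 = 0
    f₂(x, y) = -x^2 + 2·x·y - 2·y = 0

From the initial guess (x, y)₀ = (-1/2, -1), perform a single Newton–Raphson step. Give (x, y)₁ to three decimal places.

At (-1/2, -1): F = (-5.000, 2.750).
Jacobian J = [[4·x·y - y^2, 2·x^2 - 2·x·y - 2·y - 1], [-2·x + 2·y, 2·x - 2]].
At the point, J = [[1.000, 0.500], [-1.000, -3.000]] (det J = -2.500).
Solving J·Δ = −F gives Δ = (5.450, -0.900).
Then the next iterate is (x, y)₁ = (4.950, -1.900).

(4.950, -1.900)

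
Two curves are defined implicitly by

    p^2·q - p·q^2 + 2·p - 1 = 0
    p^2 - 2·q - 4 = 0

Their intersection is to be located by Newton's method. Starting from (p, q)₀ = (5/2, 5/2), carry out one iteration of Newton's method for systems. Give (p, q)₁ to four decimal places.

At (5/2, 5/2): F = (4.0000, -2.7500).
Jacobian J = [[2·p·q - q^2 + 2, p^2 - 2·p·q], [2·p, -2]].
At the point, J = [[8.2500, -6.2500], [5.0000, -2.0000]] (det J = 14.7500).
Solving J·Δ = −F gives Δ = (1.7076, 2.8941).
Then the next iterate is (p, q)₁ = (4.2076, 5.3941).

(4.2076, 5.3941)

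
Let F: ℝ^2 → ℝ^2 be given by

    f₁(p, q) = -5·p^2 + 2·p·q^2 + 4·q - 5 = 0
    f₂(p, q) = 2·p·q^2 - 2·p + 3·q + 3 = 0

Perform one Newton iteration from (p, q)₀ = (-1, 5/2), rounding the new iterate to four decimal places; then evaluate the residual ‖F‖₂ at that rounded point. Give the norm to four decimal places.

15.0588

At (-1, 5/2): F = (-12.5000, 0.0000).
Jacobian J = [[-10·p + 2·q^2, 4·p·q + 4], [2·q^2 - 2, 4·p·q + 3]].
At the point, J = [[22.5000, -6.0000], [10.5000, -7.0000]] (det J = -94.5000).
Solving J·Δ = −F gives Δ = (0.9259, 1.3889).
Then the next iterate is (p, q)₁ = (-0.0741, 3.8889).
Re-evaluating at (-0.0741, 3.8889): F = (8.286837, 12.573591), so ‖F‖₂ = 15.0588.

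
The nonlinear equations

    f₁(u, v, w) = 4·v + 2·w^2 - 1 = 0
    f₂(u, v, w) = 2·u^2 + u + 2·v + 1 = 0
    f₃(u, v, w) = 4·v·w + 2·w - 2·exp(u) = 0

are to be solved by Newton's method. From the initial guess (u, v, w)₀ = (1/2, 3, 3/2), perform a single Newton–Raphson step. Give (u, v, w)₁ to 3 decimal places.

(3.514, -5.520, 4.597)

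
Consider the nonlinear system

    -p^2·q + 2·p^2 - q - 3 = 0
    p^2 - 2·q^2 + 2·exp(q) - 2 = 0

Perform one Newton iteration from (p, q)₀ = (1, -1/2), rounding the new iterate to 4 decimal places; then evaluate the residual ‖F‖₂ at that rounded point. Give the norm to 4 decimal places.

0.0066

At (1, -1/2): F = (0.0000, -0.286939).
Jacobian J = [[-2·p·q + 4·p, -p^2 - 1], [2·p, -4·q + 2·exp(q)]].
At the point, J = [[5.0000, -2.0000], [2.0000, 3.213061]] (det J = 20.065307).
Solving J·Δ = −F gives Δ = (0.0286, 0.0715).
Then the next iterate is (p, q)₁ = (1.0286, -0.4285).
Re-evaluating at (1.0286, -0.4285): F = (-0.002103, -0.006235), so ‖F‖₂ = 0.0066.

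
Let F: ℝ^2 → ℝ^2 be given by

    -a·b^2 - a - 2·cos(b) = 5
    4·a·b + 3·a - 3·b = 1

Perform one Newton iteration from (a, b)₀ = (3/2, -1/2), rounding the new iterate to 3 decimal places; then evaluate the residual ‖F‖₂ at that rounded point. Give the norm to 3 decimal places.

36.033

At (3/2, -1/2): F = (-8.63017, 2.000).
Jacobian J = [[-b^2 - 1, -2·a·b + 2·sin(b)], [4·b + 3, 4·a - 3]].
At the point, J = [[-1.250, 0.54115], [1.000, 3.000]] (det J = -4.29115).
Solving J·Δ = −F gives Δ = (-6.286, 1.429).
Then the next iterate is (a, b)₁ = (-4.786, 0.929).
Re-evaluating at (-4.786, 0.929): F = (2.71924, -35.92978), so ‖F‖₂ = 36.033.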